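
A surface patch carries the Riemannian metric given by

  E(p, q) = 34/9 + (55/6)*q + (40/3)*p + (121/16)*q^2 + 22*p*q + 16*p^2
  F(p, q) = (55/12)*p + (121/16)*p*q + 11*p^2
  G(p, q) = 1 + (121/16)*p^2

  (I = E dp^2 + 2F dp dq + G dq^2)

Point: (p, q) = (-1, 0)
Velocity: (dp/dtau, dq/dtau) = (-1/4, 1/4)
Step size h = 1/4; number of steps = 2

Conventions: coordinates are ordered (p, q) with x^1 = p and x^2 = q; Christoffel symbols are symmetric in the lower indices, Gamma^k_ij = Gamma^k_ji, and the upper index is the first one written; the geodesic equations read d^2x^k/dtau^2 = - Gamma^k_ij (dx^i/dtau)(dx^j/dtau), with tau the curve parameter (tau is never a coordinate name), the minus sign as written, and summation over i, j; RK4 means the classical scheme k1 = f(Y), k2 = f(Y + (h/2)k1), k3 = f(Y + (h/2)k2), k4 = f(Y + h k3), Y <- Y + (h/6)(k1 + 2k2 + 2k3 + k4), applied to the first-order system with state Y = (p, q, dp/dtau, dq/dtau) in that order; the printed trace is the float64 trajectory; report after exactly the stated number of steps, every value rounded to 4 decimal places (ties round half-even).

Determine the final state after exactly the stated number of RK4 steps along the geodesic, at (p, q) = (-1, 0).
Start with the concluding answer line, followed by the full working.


Answer: p = -1.1268, q = 0.1229, dp/dtau = -0.2567, dq/dtau = 0.2419

f(Y) = (dp/dtau, dq/dtau, -Gamma^p_ij Y'^i Y'^j, -Gamma^q_ij Y'^i Y'^j) with the Gammas evaluated at the stage position; h = 0.250000; intermediate values shown to 6 dp
step 0: p = -1.0000, q = 0.0000, dp/dtau = -0.2500, dq/dtau = 0.2500
step 1:
  k1: at (p, q) = (-1.000000, 0.000000), (dp/dtau, dq/dtau) = (-0.250000, 0.250000); Gamma_ppp = -0.666336, Gamma_ppq = -0.458106, Gamma_pqq = 0.000000, Gamma_qpp = -0.785325, Gamma_qpq = -0.539911, Gamma_qqq = 0.000000; k1 = (-0.250000, 0.250000, -0.015617, -0.018406)
  k2: at (p, q) = (-1.031250, 0.031250), (dp/dtau, dq/dtau) = (-0.251952, 0.247699); Gamma_ppp = -0.646835, Gamma_ppq = -0.444699, Gamma_pqq = 0.000000, Gamma_qpp = -0.773219, Gamma_qpq = -0.531588, Gamma_qqq = 0.000000; k2 = (-0.251952, 0.247699, -0.014445, -0.017267)
  k3: at (p, q) = (-1.031494, 0.030962), (dp/dtau, dq/dtau) = (-0.251806, 0.247842); Gamma_ppp = -0.646779, Gamma_ppq = -0.444660, Gamma_pqq = 0.000000, Gamma_qpp = -0.772760, Gamma_qpq = -0.531273, Gamma_qqq = 0.000000; k3 = (-0.251806, 0.247842, -0.014491, -0.017314)
  k4: at (p, q) = (-1.062951, 0.061960), (dp/dtau, dq/dtau) = (-0.253623, 0.245672); Gamma_ppp = -0.628202, Gamma_ppq = -0.431889, Gamma_pqq = 0.000000, Gamma_qpp = -0.760455, Gamma_qpq = -0.522813, Gamma_qqq = 0.000000; k4 = (-0.253623, 0.245672, -0.013411, -0.016235)
  Y <- Y + (h/6)(k1 + 2k2 + 2k3 + k4): p = -1.0630, q = 0.0619, dp/dtau = -0.2536, dq/dtau = 0.2457
step 2:
  k1: at (p, q) = (-1.062964, 0.061948), (dp/dtau, dq/dtau) = (-0.253621, 0.245675); Gamma_ppp = -0.628199, Gamma_ppq = -0.431887, Gamma_pqq = 0.000000, Gamma_qpp = -0.760434, Gamma_qpq = -0.522798, Gamma_qqq = 0.000000; k1 = (-0.253621, 0.245675, -0.013412, -0.016236)
  k2: at (p, q) = (-1.094667, 0.092657), (dp/dtau, dq/dtau) = (-0.255297, 0.243645); Gamma_ppp = -0.610486, Gamma_ppq = -0.419709, Gamma_pqq = 0.000000, Gamma_qpp = -0.747914, Gamma_qpq = -0.514191, Gamma_qqq = 0.000000; k2 = (-0.255297, 0.243645, -0.012424, -0.015221)
  k3: at (p, q) = (-1.094876, 0.092404), (dp/dtau, dq/dtau) = (-0.255174, 0.243772); Gamma_ppp = -0.610450, Gamma_ppq = -0.419684, Gamma_pqq = 0.000000, Gamma_qpp = -0.747545, Gamma_qpq = -0.513937, Gamma_qqq = 0.000000; k3 = (-0.255174, 0.243772, -0.012464, -0.015263)
  k4: at (p, q) = (-1.126758, 0.122891), (dp/dtau, dq/dtau) = (-0.256737, 0.241859); Gamma_ppp = -0.593576, Gamma_ppq = -0.408084, Gamma_pqq = 0.000000, Gamma_qpp = -0.734989, Gamma_qpq = -0.505305, Gamma_qqq = 0.000000; k4 = (-0.256737, 0.241859, -0.011554, -0.014307)
  Y <- Y + (h/6)(k1 + 2k2 + 2k3 + k4): p = -1.1268, q = 0.1229, dp/dtau = -0.2567, dq/dtau = 0.2419


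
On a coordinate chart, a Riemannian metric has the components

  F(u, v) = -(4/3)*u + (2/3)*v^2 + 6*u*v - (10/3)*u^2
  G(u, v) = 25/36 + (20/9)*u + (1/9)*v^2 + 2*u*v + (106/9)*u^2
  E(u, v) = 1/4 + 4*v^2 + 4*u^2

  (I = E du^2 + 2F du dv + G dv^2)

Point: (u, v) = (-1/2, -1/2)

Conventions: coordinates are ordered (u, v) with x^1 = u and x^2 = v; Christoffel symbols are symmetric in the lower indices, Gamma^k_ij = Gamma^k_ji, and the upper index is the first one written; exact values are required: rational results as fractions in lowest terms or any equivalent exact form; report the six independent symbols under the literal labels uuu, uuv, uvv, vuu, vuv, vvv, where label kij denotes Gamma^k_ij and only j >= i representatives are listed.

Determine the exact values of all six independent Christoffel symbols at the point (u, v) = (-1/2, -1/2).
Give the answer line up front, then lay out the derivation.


Answer: Gamma_uuu = -548/333, Gamma_uuv = 130/333, Gamma_uvv = 3730/2997, Gamma_vuu = 42/37, Gamma_vuv = -71/37, Gamma_vvv = -88/111

E = 9/4, F = 3/2, G = 55/18 at the point
E_u = -4, E_v = -4, F_u = -1, F_v = -11/3, G_u = -95/9, G_v = -10/9
EG - F^2 = 37/8;  g^inv = (8/37) * [[55/18, -3/2], [-3/2, 9/4]]
first-kind symbols [ij,l] = (1/2)(d_i g_jl + d_j g_il - d_l g_ij): [uu,u] = E_u/2 = -2, [uu,v] = F_u - E_v/2 = 1, [uv,u] = E_v/2 = -2, [uv,v] = G_u/2 = -95/18, [vv,u] = F_v - G_u/2 = 29/18, [vv,v] = G_v/2 = -5/9
Gamma^u_ij = (G*[ij,u] - F*[ij,v])/(EG - F^2), Gamma^v_ij = (E*[ij,v] - F*[ij,u])/(EG - F^2)


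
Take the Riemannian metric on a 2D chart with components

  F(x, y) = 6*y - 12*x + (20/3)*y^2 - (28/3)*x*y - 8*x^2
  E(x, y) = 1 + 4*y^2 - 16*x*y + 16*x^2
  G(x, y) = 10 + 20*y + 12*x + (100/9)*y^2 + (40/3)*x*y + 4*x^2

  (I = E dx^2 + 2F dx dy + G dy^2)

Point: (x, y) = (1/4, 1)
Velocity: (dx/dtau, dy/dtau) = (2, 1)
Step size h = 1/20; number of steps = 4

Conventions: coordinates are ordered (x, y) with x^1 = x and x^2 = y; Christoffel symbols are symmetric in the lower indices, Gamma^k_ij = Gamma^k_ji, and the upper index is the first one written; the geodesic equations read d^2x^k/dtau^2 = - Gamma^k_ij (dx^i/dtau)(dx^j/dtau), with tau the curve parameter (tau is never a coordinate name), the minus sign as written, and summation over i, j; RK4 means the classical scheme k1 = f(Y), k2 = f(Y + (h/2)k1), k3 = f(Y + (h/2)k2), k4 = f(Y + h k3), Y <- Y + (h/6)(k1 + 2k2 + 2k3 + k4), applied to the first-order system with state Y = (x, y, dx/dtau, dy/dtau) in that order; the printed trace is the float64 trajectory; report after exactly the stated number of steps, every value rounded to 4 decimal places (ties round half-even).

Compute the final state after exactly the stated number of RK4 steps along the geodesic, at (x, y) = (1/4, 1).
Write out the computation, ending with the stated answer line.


f(Y) = (dx/dtau, dy/dtau, -Gamma^x_ij Y'^i Y'^j, -Gamma^y_ij Y'^i Y'^j) with the Gammas evaluated at the stage position; h = 0.050000; intermediate values shown to 6 dp
step 0: x = 0.2500, y = 1.0000, dx/dtau = 2.0000, dy/dtau = 1.0000
step 1:
  k1: at (x, y) = (0.250000, 1.000000), (dx/dtau, dy/dtau) = (2.000000, 1.000000); Gamma_xxx = -0.082145, Gamma_xxy = 0.041072, Gamma_xyy = 0.068454, Gamma_yxx = -0.561323, Gamma_yxy = 0.280662, Gamma_yyy = 0.467770; k1 = (2.000000, 1.000000, 0.095836, 0.654877)
  k2: at (x, y) = (0.300000, 1.025000), (dx/dtau, dy/dtau) = (2.002396, 1.016372); Gamma_xxx = -0.066724, Gamma_xxy = 0.033362, Gamma_xyy = 0.055603, Gamma_yxx = -0.550801, Gamma_yxy = 0.275400, Gamma_yyy = 0.459001; k2 = (2.002396, 1.016372, 0.074302, 0.613354)
  k3: at (x, y) = (0.300060, 1.025409), (dx/dtau, dy/dtau) = (2.001858, 1.015334); Gamma_xxx = -0.066741, Gamma_xxy = 0.033370, Gamma_xyy = 0.055617, Gamma_yxx = -0.550682, Gamma_yxy = 0.275341, Gamma_yyy = 0.458901; k3 = (2.001858, 1.015334, 0.074469, 0.614447)
  k4: at (x, y) = (0.350093, 1.050767), (dx/dtau, dy/dtau) = (2.003723, 1.030722); Gamma_xxx = -0.052550, Gamma_xxy = 0.026275, Gamma_xyy = 0.043792, Gamma_yxx = -0.539823, Gamma_yxy = 0.269912, Gamma_yyy = 0.449853; k4 = (2.003723, 1.030722, 0.055929, 0.574535)
  Y <- Y + (h/6)(k1 + 2k2 + 2k3 + k4): x = 0.3501, y = 1.0508, dx/dtau = 2.0037, dy/dtau = 1.0307
step 2:
  k1: at (x, y) = (0.350102, 1.050784), (dx/dtau, dy/dtau) = (2.003744, 1.030708); Gamma_xxx = -0.052549, Gamma_xxy = 0.026274, Gamma_xyy = 0.043791, Gamma_yxx = -0.539818, Gamma_yxy = 0.269909, Gamma_yyy = 0.449848; k1 = (2.003744, 1.030708, 0.055934, 0.574590)
  k2: at (x, y) = (0.400196, 1.076552), (dx/dtau, dy/dtau) = (2.005143, 1.045073); Gamma_xxx = -0.039522, Gamma_xxy = 0.019761, Gamma_xyy = 0.032935, Gamma_yxx = -0.528714, Gamma_yxy = 0.264357, Gamma_yyy = 0.440595; k2 = (2.005143, 1.045073, 0.040112, 0.536607)
  k3: at (x, y) = (0.400230, 1.076911), (dx/dtau, dy/dtau) = (2.004747, 1.044124); Gamma_xxx = -0.039549, Gamma_xxy = 0.019775, Gamma_xyy = 0.032958, Gamma_yxx = -0.528622, Gamma_yxy = 0.264311, Gamma_yyy = 0.440518; k3 = (2.004747, 1.044124, 0.040234, 0.537773)
  k4: at (x, y) = (0.450339, 1.102991), (dx/dtau, dy/dtau) = (2.005756, 1.057597); Gamma_xxx = -0.027629, Gamma_xxy = 0.013815, Gamma_xyy = 0.023024, Gamma_yxx = -0.517405, Gamma_yxy = 0.258702, Gamma_yyy = 0.431171; k4 = (2.005756, 1.057597, 0.026791, 0.501718)
  Y <- Y + (h/6)(k1 + 2k2 + 2k3 + k4): x = 0.4503, y = 1.1030, dx/dtau = 2.0058, dy/dtau = 1.0576
step 3:
  k1: at (x, y) = (0.450346, 1.103007), (dx/dtau, dy/dtau) = (2.005773, 1.057584); Gamma_xxx = -0.027629, Gamma_xxy = 0.013815, Gamma_xyy = 0.023024, Gamma_yxx = -0.517400, Gamma_yxy = 0.258700, Gamma_yyy = 0.431167; k1 = (2.005773, 1.057584, 0.026794, 0.501765)
  k2: at (x, y) = (0.500490, 1.129447), (dx/dtau, dy/dtau) = (2.006443, 1.070128); Gamma_xxx = -0.016745, Gamma_xxy = 0.008373, Gamma_xyy = 0.013955, Gamma_yxx = -0.506132, Gamma_yxy = 0.253066, Gamma_yyy = 0.421777; k2 = (2.006443, 1.070128, 0.015479, 0.467843)
  k3: at (x, y) = (0.500507, 1.129760), (dx/dtau, dy/dtau) = (2.006160, 1.069280); Gamma_xxx = -0.016777, Gamma_xxy = 0.008389, Gamma_xyy = 0.013981, Gamma_yxx = -0.506062, Gamma_yxy = 0.253031, Gamma_yyy = 0.421718; k3 = (2.006160, 1.069280, 0.015548, 0.468983)
  k4: at (x, y) = (0.550654, 1.156471), (dx/dtau, dy/dtau) = (2.006550, 1.081033); Gamma_xxx = -0.006862, Gamma_xxy = 0.003431, Gamma_xyy = 0.005718, Gamma_yxx = -0.494840, Gamma_yxy = 0.247420, Gamma_yyy = 0.412366; k4 = (2.006550, 1.081033, 0.006061, 0.437060)
  Y <- Y + (h/6)(k1 + 2k2 + 2k3 + k4): x = 0.5507, y = 1.1565, dx/dtau = 2.0066, dy/dtau = 1.0810
step 4:
  k1: at (x, y) = (0.550659, 1.156486), (dx/dtau, dy/dtau) = (2.006564, 1.081021); Gamma_xxx = -0.006862, Gamma_xxy = 0.003431, Gamma_xyy = 0.005719, Gamma_yxx = -0.494836, Gamma_yxy = 0.247418, Gamma_yyy = 0.412363; k1 = (2.006564, 1.081021, 0.006062, 0.437099)
  k2: at (x, y) = (0.600823, 1.183511), (dx/dtau, dy/dtau) = (2.006715, 1.091949); Gamma_xxx = 0.002153, Gamma_xxy = -0.001077, Gamma_xyy = -0.001795, Gamma_yxx = -0.483700, Gamma_yxy = 0.241850, Gamma_yyy = 0.403083; k2 = (2.006715, 1.091949, -0.001813, 0.407299)
  k3: at (x, y) = (0.600827, 1.183784), (dx/dtau, dy/dtau) = (2.006518, 1.091204); Gamma_xxx = 0.002121, Gamma_xxy = -0.001061, Gamma_xyy = -0.001768, Gamma_yxx = -0.483647, Gamma_yxy = 0.241824, Gamma_yyy = 0.403039; k3 = (2.006518, 1.091204, -0.001791, 0.408355)
  k4: at (x, y) = (0.650985, 1.211046), (dx/dtau, dy/dtau) = (2.006474, 1.101439); Gamma_xxx = 0.010308, Gamma_xxy = -0.005154, Gamma_xyy = -0.008590, Gamma_yxx = -0.472664, Gamma_yxy = 0.236332, Gamma_yyy = 0.393886; k4 = (2.006474, 1.101439, -0.008297, 0.380473)
  Y <- Y + (h/6)(k1 + 2k2 + 2k3 + k4): x = 0.6510, y = 1.2111, dx/dtau = 2.0065, dy/dtau = 1.1014

Answer: x = 0.6510, y = 1.2111, dx/dtau = 2.0065, dy/dtau = 1.1014


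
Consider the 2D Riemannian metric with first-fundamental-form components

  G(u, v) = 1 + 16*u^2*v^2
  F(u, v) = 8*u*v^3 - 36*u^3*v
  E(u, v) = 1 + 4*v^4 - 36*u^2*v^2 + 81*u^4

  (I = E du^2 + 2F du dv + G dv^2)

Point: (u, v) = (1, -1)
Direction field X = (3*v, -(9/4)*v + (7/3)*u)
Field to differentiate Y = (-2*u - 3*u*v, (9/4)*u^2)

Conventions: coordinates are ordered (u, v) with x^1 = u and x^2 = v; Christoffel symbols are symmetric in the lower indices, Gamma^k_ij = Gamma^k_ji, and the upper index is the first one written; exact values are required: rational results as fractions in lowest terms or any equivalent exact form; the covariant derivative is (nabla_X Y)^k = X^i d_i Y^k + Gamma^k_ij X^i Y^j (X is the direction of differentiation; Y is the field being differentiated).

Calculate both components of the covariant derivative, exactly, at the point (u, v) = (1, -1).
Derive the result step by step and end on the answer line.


E = 50, F = 28, G = 17 at the point
E_u = 252, E_v = 56, F_u = 100, F_v = -12, G_u = 32, G_v = -32
EG - F^2 = 66;  g^inv = (1/66) * [[17, -28], [-28, 50]]
first-kind symbols [ij,l] = (1/2)(d_i g_jl + d_j g_il - d_l g_ij): [uu,u] = E_u/2 = 126, [uu,v] = F_u - E_v/2 = 72, [uv,u] = E_v/2 = 28, [uv,v] = G_u/2 = 16, [vv,u] = F_v - G_u/2 = -28, [vv,v] = G_v/2 = -16
Gamma^u_ij = (G*[ij,u] - F*[ij,v])/(EG - F^2), Gamma^v_ij = (E*[ij,v] - F*[ij,u])/(EG - F^2)
Gamma_uuu = 21/11, Gamma_uuv = 14/33, Gamma_uvv = -14/33, Gamma_vuu = 12/11, Gamma_vuv = 8/33, Gamma_vvv = -8/33
X = (-3, 55/12), Y = (1, 9/4) at the point

Answer: (nabla_X Y)^u = -21995/792, (nabla_X Y)^v = -1960/99


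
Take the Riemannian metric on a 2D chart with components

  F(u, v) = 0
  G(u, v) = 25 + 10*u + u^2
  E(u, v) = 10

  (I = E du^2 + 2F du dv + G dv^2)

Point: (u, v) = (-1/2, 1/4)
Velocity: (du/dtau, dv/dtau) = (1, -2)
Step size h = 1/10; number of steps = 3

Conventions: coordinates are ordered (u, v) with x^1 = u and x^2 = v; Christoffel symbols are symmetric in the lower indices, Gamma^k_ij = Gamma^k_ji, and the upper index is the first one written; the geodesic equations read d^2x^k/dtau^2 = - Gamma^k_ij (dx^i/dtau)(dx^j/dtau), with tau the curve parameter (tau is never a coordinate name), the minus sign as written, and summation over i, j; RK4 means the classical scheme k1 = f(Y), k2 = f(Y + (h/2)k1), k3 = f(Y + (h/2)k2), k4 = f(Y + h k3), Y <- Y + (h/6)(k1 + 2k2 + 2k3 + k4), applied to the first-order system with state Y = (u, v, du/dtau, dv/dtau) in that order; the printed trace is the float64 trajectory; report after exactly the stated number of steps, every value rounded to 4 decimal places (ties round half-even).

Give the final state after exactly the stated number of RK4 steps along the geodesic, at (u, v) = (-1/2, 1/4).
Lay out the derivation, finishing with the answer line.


f(Y) = (du/dtau, dv/dtau, -Gamma^u_ij Y'^i Y'^j, -Gamma^v_ij Y'^i Y'^j) with the Gammas evaluated at the stage position; h = 0.100000; intermediate values shown to 6 dp
step 0: u = -0.5000, v = 0.2500, du/dtau = 1.0000, dv/dtau = -2.0000
step 1:
  k1: at (u, v) = (-0.500000, 0.250000), (du/dtau, dv/dtau) = (1.000000, -2.000000); Gamma_uuu = 0.000000, Gamma_uuv = 0.000000, Gamma_uvv = -0.450000, Gamma_vuu = 0.000000, Gamma_vuv = 0.222222, Gamma_vvv = 0.000000; k1 = (1.000000, -2.000000, 1.800000, 0.888889)
  k2: at (u, v) = (-0.450000, 0.150000), (du/dtau, dv/dtau) = (1.090000, -1.955556); Gamma_uuu = 0.000000, Gamma_uuv = 0.000000, Gamma_uvv = -0.455000, Gamma_vuu = 0.000000, Gamma_vuv = 0.219780, Gamma_vvv = 0.000000; k2 = (1.090000, -1.955556, 1.740010, 0.936947)
  k3: at (u, v) = (-0.445500, 0.152222), (du/dtau, dv/dtau) = (1.087000, -1.953153); Gamma_uuu = 0.000000, Gamma_uuv = 0.000000, Gamma_uvv = -0.455450, Gamma_vuu = 0.000000, Gamma_vuv = 0.219563, Gamma_vvv = 0.000000; k3 = (1.087000, -1.953153, 1.737453, 0.932299)
  k4: at (u, v) = (-0.391300, 0.054685), (du/dtau, dv/dtau) = (1.173745, -1.906770); Gamma_uuu = 0.000000, Gamma_uuv = 0.000000, Gamma_uvv = -0.460870, Gamma_vuu = 0.000000, Gamma_vuv = 0.216981, Gamma_vvv = 0.000000; k4 = (1.173745, -1.906770, 1.675618, 0.971234)
  Y <- Y + (h/6)(k1 + 2k2 + 2k3 + k4): u = -0.3912, v = 0.0546, du/dtau = 1.1738, dv/dtau = -1.9067
step 2:
  k1: at (u, v) = (-0.391204, 0.054597), (du/dtau, dv/dtau) = (1.173842, -1.906690); Gamma_uuu = 0.000000, Gamma_uuv = 0.000000, Gamma_uvv = -0.460880, Gamma_vuu = 0.000000, Gamma_vuv = 0.216976, Gamma_vvv = 0.000000; k1 = (1.173842, -1.906690, 1.675512, 0.971253)
  k2: at (u, v) = (-0.332512, -0.040738), (du/dtau, dv/dtau) = (1.257618, -1.858127); Gamma_uuu = 0.000000, Gamma_uuv = 0.000000, Gamma_uvv = -0.466749, Gamma_vuu = 0.000000, Gamma_vuv = 0.214248, Gamma_vvv = 0.000000; k2 = (1.257618, -1.858127, 1.611514, 1.001316)
  k3: at (u, v) = (-0.328323, -0.038309), (du/dtau, dv/dtau) = (1.254418, -1.856624); Gamma_uuu = 0.000000, Gamma_uuv = 0.000000, Gamma_uvv = -0.467168, Gamma_vuu = 0.000000, Gamma_vuv = 0.214056, Gamma_vvv = 0.000000; k3 = (1.254418, -1.856624, 1.610351, 0.997065)
  k4: at (u, v) = (-0.265762, -0.131066), (du/dtau, dv/dtau) = (1.334878, -1.806983); Gamma_uuu = 0.000000, Gamma_uuv = 0.000000, Gamma_uvv = -0.473424, Gamma_vuu = 0.000000, Gamma_vuv = 0.211227, Gamma_vvv = 0.000000; k4 = (1.334878, -1.806983, 1.545818, 1.019003)
  Y <- Y + (h/6)(k1 + 2k2 + 2k3 + k4): u = -0.2657, v = -0.1311, du/dtau = 1.3349, dv/dtau = -1.8069
step 3:
  k1: at (u, v) = (-0.265658, -0.131123), (du/dtau, dv/dtau) = (1.334927, -1.806906); Gamma_uuu = 0.000000, Gamma_uuv = 0.000000, Gamma_uvv = -0.473434, Gamma_vuu = 0.000000, Gamma_vuv = 0.211223, Gamma_vvv = 0.000000; k1 = (1.334927, -1.806906, 1.545720, 1.018975)
  k2: at (u, v) = (-0.198911, -0.221468), (du/dtau, dv/dtau) = (1.412213, -1.755957); Gamma_uuu = 0.000000, Gamma_uuv = 0.000000, Gamma_uvv = -0.480109, Gamma_vuu = 0.000000, Gamma_vuv = 0.208286, Gamma_vvv = 0.000000; k2 = (1.412213, -1.755957, 1.480361, 1.033010)
  k3: at (u, v) = (-0.195047, -0.218921), (du/dtau, dv/dtau) = (1.408945, -1.755256); Gamma_uuu = 0.000000, Gamma_uuv = 0.000000, Gamma_uvv = -0.480495, Gamma_vuu = 0.000000, Gamma_vuv = 0.208119, Gamma_vvv = 0.000000; k3 = (1.408945, -1.755256, 1.480369, 1.029379)
  k4: at (u, v) = (-0.124763, -0.306648), (du/dtau, dv/dtau) = (1.482964, -1.703968); Gamma_uuu = 0.000000, Gamma_uuv = 0.000000, Gamma_uvv = -0.487524, Gamma_vuu = 0.000000, Gamma_vuv = 0.205118, Gamma_vvv = 0.000000; k4 = (1.482964, -1.703968, 1.415529, 1.036636)
  Y <- Y + (h/6)(k1 + 2k2 + 2k3 + k4): u = -0.1247, v = -0.3067, du/dtau = 1.4830, dv/dtau = -1.7039

Answer: u = -0.1247, v = -0.3067, du/dtau = 1.4830, dv/dtau = -1.7039


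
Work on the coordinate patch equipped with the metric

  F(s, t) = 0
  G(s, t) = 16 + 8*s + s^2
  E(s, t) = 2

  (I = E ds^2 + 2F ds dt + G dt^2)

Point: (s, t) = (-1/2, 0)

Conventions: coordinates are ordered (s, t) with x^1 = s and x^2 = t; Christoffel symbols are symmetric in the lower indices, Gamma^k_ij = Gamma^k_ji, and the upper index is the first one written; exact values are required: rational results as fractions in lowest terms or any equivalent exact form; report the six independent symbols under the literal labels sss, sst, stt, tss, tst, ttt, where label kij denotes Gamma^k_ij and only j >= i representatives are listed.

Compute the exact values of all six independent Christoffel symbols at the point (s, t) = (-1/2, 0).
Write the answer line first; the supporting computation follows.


Answer: Gamma_sss = 0, Gamma_sst = 0, Gamma_stt = -7/4, Gamma_tss = 0, Gamma_tst = 2/7, Gamma_ttt = 0

E = 2, F = 0, G = 49/4 at the point
E_s = 0, E_t = 0, F_s = 0, F_t = 0, G_s = 7, G_t = 0
EG - F^2 = 49/2;  g^inv = (2/49) * [[49/4, 0], [0, 2]]
first-kind symbols [ij,l] = (1/2)(d_i g_jl + d_j g_il - d_l g_ij): [ss,s] = E_s/2 = 0, [ss,t] = F_s - E_t/2 = 0, [st,s] = E_t/2 = 0, [st,t] = G_s/2 = 7/2, [tt,s] = F_t - G_s/2 = -7/2, [tt,t] = G_t/2 = 0
Gamma^s_ij = (G*[ij,s] - F*[ij,t])/(EG - F^2), Gamma^t_ij = (E*[ij,t] - F*[ij,s])/(EG - F^2)


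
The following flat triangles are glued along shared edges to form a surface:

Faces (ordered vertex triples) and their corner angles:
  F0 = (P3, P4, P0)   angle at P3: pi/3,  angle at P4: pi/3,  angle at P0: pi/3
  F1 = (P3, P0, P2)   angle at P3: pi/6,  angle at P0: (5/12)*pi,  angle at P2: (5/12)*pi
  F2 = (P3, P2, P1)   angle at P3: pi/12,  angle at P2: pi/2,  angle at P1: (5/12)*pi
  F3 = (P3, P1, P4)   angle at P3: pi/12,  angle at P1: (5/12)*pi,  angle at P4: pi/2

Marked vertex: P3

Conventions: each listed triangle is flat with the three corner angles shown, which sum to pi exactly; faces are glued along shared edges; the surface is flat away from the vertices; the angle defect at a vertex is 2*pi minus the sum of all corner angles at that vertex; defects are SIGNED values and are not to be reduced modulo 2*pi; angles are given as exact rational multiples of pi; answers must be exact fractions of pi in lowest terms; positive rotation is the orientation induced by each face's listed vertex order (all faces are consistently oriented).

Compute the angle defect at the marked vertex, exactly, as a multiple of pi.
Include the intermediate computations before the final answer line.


Sum of corner angles at P3: (2/3)*pi
defect = 2*pi - (2/3)*pi

Answer: defect(P3) = (4/3)*pi


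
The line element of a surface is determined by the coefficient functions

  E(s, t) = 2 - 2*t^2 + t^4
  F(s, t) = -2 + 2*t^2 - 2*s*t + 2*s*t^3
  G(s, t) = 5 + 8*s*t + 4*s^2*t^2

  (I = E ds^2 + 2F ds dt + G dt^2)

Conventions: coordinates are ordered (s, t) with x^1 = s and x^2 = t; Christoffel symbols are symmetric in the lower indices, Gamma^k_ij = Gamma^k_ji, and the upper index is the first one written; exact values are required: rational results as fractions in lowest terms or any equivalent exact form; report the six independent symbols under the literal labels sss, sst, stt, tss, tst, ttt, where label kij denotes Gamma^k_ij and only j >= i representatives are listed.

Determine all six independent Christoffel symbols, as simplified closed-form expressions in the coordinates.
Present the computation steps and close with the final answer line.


E = 2 - 2*t^2 + t^4; F = -2 + 2*t^2 - 2*s*t + 2*s*t^3; G = 5 + 8*s*t + 4*s^2*t^2
Gamma^k_ij = (1/2) g^{kl} (d_i g_jl + d_j g_il - d_l g_ij), with g^inv = (1/(EG-F^2)) [[G, -F], [-F, E]]
first partials: E_s = 0, E_t = -4*t + 4*t^3, F_s = -2*t + 2*t^3, F_t = 4*t - 2*s + 6*s*t^2, G_s = 8*t + 8*s*t^2, G_t = 8*s + 8*s^2*t
D = EG - F^2 = 6 - 2*t^2 + 8*s*t + t^4 + 4*s^2*t^2
expanded: Gamma^s_ss = (G E_s - 2F F_s + F E_t)/(2D), Gamma^s_st = (G E_t - F G_s)/(2D), Gamma^s_tt = (2G F_t - G G_s - F G_t)/(2D), Gamma^t_ss = (2E F_s - E E_t - F E_s)/(2D), Gamma^t_st = (E G_s - F E_t)/(2D), Gamma^t_tt = (E G_t - 2F F_t + F G_s)/(2D); substitute and cancel common factors

Answer: Gamma_sss = 0, Gamma_sst = (2*t^3 - 2*t)/(4*s^2*t^2 + 8*s*t + t^4 - 2*t^2 + 6), Gamma_stt = (2*s*t^2 - 2*s)/(4*s^2*t^2 + 8*s*t + t^4 - 2*t^2 + 6), Gamma_tss = 0, Gamma_tst = (4*s*t^2 + 4*t)/(4*s^2*t^2 + 8*s*t + t^4 - 2*t^2 + 6), Gamma_ttt = (4*s^2*t + 4*s)/(4*s^2*t^2 + 8*s*t + t^4 - 2*t^2 + 6)


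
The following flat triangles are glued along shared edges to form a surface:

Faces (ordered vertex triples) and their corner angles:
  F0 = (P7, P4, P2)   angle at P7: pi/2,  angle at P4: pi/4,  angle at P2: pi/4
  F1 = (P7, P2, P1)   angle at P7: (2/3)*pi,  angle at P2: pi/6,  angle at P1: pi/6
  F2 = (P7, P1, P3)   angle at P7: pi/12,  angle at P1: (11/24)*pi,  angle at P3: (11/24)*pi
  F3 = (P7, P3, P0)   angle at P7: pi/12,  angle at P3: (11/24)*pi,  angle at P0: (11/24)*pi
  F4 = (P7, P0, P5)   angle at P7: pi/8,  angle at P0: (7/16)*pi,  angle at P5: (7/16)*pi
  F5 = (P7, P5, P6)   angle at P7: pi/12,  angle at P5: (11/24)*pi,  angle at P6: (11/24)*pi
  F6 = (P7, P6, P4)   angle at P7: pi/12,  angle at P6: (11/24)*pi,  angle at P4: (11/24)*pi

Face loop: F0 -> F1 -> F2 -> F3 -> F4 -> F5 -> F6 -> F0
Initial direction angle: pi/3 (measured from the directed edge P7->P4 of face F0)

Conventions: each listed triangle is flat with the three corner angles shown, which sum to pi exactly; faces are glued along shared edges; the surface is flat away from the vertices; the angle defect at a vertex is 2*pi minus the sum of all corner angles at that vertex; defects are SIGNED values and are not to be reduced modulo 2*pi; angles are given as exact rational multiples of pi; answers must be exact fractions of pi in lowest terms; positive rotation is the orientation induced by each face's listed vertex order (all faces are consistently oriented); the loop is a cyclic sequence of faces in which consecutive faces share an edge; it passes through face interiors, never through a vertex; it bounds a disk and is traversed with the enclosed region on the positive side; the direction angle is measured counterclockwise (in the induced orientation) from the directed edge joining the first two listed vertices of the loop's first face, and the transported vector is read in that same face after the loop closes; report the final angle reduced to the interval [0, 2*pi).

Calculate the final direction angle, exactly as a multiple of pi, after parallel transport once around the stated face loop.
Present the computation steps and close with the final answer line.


enclosed vertex P7: corner angles sum to (13/8)*pi, defect = 2*pi - (13/8)*pi = (3/8)*pi
adding the enclosed defects to the starting angle (mod 2*pi, induced orientation) gives the holonomy
final angle = pi/3 + (3/8)*pi = (17/24)*pi (mod 2*pi)

Answer: final direction angle = (17/24)*pi


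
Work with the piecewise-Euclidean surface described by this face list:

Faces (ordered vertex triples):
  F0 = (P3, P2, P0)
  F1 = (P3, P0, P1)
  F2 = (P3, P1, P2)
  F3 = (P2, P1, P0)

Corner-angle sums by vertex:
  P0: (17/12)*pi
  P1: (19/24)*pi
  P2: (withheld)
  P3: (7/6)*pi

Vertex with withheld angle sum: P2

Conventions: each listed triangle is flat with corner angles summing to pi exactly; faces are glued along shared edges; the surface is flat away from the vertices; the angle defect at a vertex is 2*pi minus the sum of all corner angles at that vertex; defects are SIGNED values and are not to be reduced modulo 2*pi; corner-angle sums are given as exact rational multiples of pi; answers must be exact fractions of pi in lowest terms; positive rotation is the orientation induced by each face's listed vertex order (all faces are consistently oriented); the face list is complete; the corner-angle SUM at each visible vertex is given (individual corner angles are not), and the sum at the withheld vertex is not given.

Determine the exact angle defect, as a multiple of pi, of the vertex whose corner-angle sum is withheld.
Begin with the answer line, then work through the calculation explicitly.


Answer: defect(P2) = (11/8)*pi

V = 4, E = 6, F = 4; chi = V - E + F = 2
Gauss-Bonnet: total defect = 2*pi*chi = 4*pi; visible defects sum to (21/8)*pi


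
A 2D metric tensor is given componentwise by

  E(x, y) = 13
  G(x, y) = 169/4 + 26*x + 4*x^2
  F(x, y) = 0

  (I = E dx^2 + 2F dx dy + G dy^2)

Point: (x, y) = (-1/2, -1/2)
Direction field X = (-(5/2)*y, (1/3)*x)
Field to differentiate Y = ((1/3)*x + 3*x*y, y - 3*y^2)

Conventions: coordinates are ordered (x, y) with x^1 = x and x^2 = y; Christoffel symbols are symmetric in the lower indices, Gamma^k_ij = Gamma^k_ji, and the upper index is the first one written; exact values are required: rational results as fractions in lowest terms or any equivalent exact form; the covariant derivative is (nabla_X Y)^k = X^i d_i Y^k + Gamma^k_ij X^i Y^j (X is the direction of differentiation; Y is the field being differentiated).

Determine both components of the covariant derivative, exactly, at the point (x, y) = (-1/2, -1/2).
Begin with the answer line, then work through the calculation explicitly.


Answer: (nabla_X Y)^x = -18/13, (nabla_X Y)^y = -503/396

E = 13, F = 0, G = 121/4 at the point
E_x = 0, E_y = 0, F_x = 0, F_y = 0, G_x = 22, G_y = 0
EG - F^2 = 1573/4;  g^inv = (4/1573) * [[121/4, 0], [0, 13]]
first-kind symbols [ij,l] = (1/2)(d_i g_jl + d_j g_il - d_l g_ij): [xx,x] = E_x/2 = 0, [xx,y] = F_x - E_y/2 = 0, [xy,x] = E_y/2 = 0, [xy,y] = G_x/2 = 11, [yy,x] = F_y - G_x/2 = -11, [yy,y] = G_y/2 = 0
Gamma^x_ij = (G*[ij,x] - F*[ij,y])/(EG - F^2), Gamma^y_ij = (E*[ij,y] - F*[ij,x])/(EG - F^2)
Gamma_xxx = 0, Gamma_xxy = 0, Gamma_xyy = -11/13, Gamma_yxx = 0, Gamma_yxy = 4/11, Gamma_yyy = 0
X = (5/4, -1/6), Y = (7/12, -5/4) at the point


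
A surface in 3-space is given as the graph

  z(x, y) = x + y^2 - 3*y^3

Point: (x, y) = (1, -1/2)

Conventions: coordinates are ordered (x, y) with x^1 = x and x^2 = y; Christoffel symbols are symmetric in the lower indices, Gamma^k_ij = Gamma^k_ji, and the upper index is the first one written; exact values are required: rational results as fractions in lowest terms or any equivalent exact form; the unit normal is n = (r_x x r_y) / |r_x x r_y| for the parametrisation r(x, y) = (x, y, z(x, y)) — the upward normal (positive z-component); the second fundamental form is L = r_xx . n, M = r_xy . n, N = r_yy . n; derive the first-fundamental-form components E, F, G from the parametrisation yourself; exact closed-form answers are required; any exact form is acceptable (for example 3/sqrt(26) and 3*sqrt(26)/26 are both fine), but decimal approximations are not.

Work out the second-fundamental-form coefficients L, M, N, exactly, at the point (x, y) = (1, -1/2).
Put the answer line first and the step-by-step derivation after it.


Answer: L = 0, M = 0, N = 44*sqrt(201)/201

z_x = 1, z_y = -13/4, z_xx = 0, z_xy = 0, z_yy = 11
E = 2, F = -13/4, G = 185/16; answer radicand W^2 = 201/16
unnormalised second-form numerators: l = 0, m = 0, n = 11; L = l/sqrt(201/16), and similarly M = m/sqrt(W^2), N = n/sqrt(W^2)


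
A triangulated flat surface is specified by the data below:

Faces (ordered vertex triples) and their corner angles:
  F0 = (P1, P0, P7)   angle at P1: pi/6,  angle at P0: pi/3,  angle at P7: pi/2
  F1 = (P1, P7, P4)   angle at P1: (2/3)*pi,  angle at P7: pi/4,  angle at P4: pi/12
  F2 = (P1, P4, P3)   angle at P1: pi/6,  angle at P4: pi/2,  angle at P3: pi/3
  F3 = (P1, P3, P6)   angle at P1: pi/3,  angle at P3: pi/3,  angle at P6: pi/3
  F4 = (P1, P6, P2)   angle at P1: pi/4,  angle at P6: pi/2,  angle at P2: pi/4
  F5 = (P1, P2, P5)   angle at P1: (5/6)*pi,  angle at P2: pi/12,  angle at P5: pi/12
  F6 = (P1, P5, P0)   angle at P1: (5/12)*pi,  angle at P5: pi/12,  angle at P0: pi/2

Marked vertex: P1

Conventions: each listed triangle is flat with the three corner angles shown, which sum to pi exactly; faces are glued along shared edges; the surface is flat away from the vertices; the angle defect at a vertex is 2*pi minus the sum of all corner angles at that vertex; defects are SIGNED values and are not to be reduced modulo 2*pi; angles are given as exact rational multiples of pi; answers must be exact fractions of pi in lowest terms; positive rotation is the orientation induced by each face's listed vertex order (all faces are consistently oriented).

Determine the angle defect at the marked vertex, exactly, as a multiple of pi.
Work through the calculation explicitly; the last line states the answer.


Sum of corner angles at P1: (17/6)*pi
defect = 2*pi - (17/6)*pi

Answer: defect(P1) = (-5/6)*pi


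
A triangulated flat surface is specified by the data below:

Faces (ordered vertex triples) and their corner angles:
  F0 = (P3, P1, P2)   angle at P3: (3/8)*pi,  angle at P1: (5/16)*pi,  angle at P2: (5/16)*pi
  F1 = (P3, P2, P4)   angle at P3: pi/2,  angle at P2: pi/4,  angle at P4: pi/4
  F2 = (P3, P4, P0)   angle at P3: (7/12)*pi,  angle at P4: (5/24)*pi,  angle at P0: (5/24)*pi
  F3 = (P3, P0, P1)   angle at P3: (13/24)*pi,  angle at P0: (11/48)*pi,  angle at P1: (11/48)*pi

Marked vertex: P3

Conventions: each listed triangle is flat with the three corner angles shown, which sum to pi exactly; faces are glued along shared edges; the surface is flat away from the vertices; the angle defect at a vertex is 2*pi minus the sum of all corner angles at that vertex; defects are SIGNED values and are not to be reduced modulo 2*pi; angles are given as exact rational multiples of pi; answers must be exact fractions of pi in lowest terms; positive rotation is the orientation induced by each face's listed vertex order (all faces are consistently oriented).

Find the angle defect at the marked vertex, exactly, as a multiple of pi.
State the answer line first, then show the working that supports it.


Answer: defect(P3) = 0

Sum of corner angles at P3: 2*pi
defect = 2*pi - 2*pi


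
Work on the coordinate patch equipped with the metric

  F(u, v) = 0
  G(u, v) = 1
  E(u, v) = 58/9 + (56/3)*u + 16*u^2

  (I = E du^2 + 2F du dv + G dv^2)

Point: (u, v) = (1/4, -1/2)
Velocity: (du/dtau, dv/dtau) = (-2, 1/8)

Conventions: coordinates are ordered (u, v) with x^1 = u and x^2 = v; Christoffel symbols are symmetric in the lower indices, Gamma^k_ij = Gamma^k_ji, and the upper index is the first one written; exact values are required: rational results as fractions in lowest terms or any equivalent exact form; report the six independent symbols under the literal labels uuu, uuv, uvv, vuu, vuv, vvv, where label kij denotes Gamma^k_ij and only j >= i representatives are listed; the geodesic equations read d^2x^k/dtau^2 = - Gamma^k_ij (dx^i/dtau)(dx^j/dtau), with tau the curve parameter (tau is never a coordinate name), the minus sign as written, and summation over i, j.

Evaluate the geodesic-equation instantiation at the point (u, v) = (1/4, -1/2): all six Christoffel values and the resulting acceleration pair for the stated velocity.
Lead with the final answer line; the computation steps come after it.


Answer: Gamma_uuu = 120/109, Gamma_uuv = 0, Gamma_uvv = 0, Gamma_vuu = 0, Gamma_vuv = 0, Gamma_vvv = 0; accelerations (d^2u/dtau^2, d^2v/dtau^2) = (-480/109, 0)

E = 109/9, F = 0, G = 1 at the point
E_u = 80/3, E_v = 0, F_u = 0, F_v = 0, G_u = 0, G_v = 0
EG - F^2 = 109/9;  g^inv = (9/109) * [[1, 0], [0, 109/9]]
first-kind symbols [ij,l] = (1/2)(d_i g_jl + d_j g_il - d_l g_ij): [uu,u] = E_u/2 = 40/3, [uu,v] = F_u - E_v/2 = 0, [uv,u] = E_v/2 = 0, [uv,v] = G_u/2 = 0, [vv,u] = F_v - G_u/2 = 0, [vv,v] = G_v/2 = 0
Gamma^u_ij = (G*[ij,u] - F*[ij,v])/(EG - F^2), Gamma^v_ij = (E*[ij,v] - F*[ij,u])/(EG - F^2)
Gamma_uuu = 120/109, Gamma_uuv = 0, Gamma_uvv = 0, Gamma_vuu = 0, Gamma_vuv = 0, Gamma_vvv = 0
d^2u/dtau^2 = -(Gamma_uuu*(-2)^2 + 2*Gamma_uuv*(-2)*(1/8) + Gamma_uvv*(1/8)^2) = -480/109
d^2v/dtau^2 = -(Gamma_vuu*(-2)^2 + 2*Gamma_vuv*(-2)*(1/8) + Gamma_vvv*(1/8)^2) = 0


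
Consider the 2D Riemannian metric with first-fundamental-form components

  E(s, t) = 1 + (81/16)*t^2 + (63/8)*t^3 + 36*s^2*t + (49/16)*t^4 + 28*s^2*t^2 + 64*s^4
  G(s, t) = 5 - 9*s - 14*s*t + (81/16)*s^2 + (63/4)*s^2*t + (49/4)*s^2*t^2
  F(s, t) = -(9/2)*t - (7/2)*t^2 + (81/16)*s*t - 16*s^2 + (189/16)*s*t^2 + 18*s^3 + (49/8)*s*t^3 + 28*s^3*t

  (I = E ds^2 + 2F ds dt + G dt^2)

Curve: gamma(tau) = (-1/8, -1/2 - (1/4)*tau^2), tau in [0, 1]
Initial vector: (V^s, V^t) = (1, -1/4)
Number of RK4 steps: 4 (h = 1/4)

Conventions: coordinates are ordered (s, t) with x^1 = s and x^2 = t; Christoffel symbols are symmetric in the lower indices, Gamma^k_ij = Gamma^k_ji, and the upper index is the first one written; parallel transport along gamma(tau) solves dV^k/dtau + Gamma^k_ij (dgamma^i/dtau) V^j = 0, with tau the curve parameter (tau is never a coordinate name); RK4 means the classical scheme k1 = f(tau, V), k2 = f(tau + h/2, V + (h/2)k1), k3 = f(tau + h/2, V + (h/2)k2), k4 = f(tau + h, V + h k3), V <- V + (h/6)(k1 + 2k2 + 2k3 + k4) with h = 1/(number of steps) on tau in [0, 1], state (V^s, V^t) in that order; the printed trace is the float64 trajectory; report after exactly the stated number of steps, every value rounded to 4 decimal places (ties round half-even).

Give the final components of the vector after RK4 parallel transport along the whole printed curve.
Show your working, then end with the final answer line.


gamma'(tau) = (0, -(1/2)*tau); f(tau, V)^k = -Gamma^k_ij(gamma(tau)) gamma'^i(tau) V^j; h = 1/4; intermediate values shown to 6 dp
curve data and Christoffel symbols at the stage parameters:
  tau = 0.000000: gamma = (-0.125000, -0.500000), gamma' = (0.000000, 0.000000); Gamma_sss = 0.201964, Gamma_sst = -0.050491, Gamma_stt = 0.044180, Gamma_tss = 0.740533, Gamma_tst = -0.185133, Gamma_ttt = 0.161992
  tau = 0.125000: gamma = (-0.125000, -0.503906), gamma' = (0.000000, -0.062500); Gamma_sss = 0.202833, Gamma_sst = -0.049322, Gamma_stt = 0.044370, Gamma_tss = 0.740568, Gamma_tst = -0.180079, Gamma_ttt = 0.161999
  tau = 0.250000: gamma = (-0.125000, -0.515625), gamma' = (0.000000, -0.125000); Gamma_sss = 0.205345, Gamma_sst = -0.045721, Gamma_stt = 0.044919, Gamma_tss = 0.740710, Gamma_tst = -0.164924, Gamma_ttt = 0.162030
  tau = 0.375000: gamma = (-0.125000, -0.535156), gamma' = (0.000000, -0.187500); Gamma_sss = 0.209212, Gamma_sst = -0.039432, Gamma_stt = 0.045765, Gamma_tss = 0.741081, Gamma_tst = -0.139676, Gamma_ttt = 0.162112
  tau = 0.500000: gamma = (-0.125000, -0.562500), gamma' = (0.000000, -0.250000); Gamma_sss = 0.213955, Gamma_sst = -0.030087, Gamma_stt = 0.046803, Gamma_tss = 0.741901, Gamma_tst = -0.104330, Gamma_ttt = 0.162291
  tau = 0.625000: gamma = (-0.125000, -0.597656), gamma' = (0.000000, -0.312500); Gamma_sss = 0.218895, Gamma_sst = -0.017315, Gamma_stt = 0.047883, Gamma_tss = 0.743509, Gamma_tst = -0.058813, Gamma_ttt = 0.162643
  tau = 0.750000: gamma = (-0.125000, -0.640625), gamma' = (0.000000, -0.375000); Gamma_sss = 0.223138, Gamma_sst = -0.000872, Gamma_stt = 0.048811, Gamma_tss = 0.746388, Gamma_tst = -0.002916, Gamma_ttt = 0.163272
  tau = 0.875000: gamma = (-0.125000, -0.691406), gamma' = (0.000000, -0.437500); Gamma_sss = 0.225528, Gamma_sst = 0.019161, Gamma_stt = 0.049334, Gamma_tss = 0.751176, Gamma_tst = 0.063821, Gamma_ttt = 0.164320
  tau = 1.000000: gamma = (-0.125000, -0.750000), gamma' = (0.000000, -0.500000); Gamma_sss = 0.224561, Gamma_sst = 0.042105, Gamma_stt = 0.049123, Gamma_tss = 0.758653, Gamma_tst = 0.142248, Gamma_ttt = 0.165955
step 0: V^s = 1.0000, V^t = -0.2500
step 1: k1 = (0.000000, 0.000000), k2 = (-0.003776, -0.013786), k3 = (-0.003779, -0.013798), k4 = (-0.007133, -0.025729); V <- V + (h/6)(k1 + 2k2 + 2k3 + k4): V^s = 0.9991, V^t = -0.2534
step 2: k1 = (-0.007133, -0.025728), k2 = (-0.009582, -0.033941), k3 = (-0.009588, -0.033964), k4 = (-0.010561, -0.036620); V <- V + (h/6)(k1 + 2k2 + 2k3 + k4): V^s = 0.9967, V^t = -0.2616
step 3: k1 = (-0.010559, -0.036612), k2 = (-0.009369, -0.031825), k3 = (-0.009361, -0.031797), k4 = (-0.005259, -0.017593); V <- V + (h/6)(k1 + 2k2 + 2k3 + k4): V^s = 0.9945, V^t = -0.2692
step 4: k1 = (-0.005252, -0.017569), k2 = (0.002474, 0.008240), k3 = (0.002552, 0.008499), k4 = (0.014391, 0.048619); V <- V + (h/6)(k1 + 2k2 + 2k3 + k4): V^s = 0.9953, V^t = -0.2665

Answer: V^s = 0.9953, V^t = -0.2665


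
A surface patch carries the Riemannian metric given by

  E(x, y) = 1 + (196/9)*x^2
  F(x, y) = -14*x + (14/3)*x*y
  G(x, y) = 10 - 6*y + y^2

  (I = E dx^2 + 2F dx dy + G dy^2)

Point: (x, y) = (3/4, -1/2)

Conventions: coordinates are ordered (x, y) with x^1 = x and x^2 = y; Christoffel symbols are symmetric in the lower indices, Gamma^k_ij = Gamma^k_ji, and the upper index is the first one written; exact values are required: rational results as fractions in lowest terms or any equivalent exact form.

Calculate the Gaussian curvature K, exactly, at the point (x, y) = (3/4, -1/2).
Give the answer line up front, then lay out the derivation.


Answer: K = 56/7803

E = 53/4, F = -49/4, G = 53/4, EG - F^2 = 51/2 at the point
E_x = 98/3, E_y = 0, F_x = -49/3, F_y = 7/2, G_x = 0, G_y = -7
E_yy = 0, F_xy = 14/3, G_xx = 0
Using the Brioschi determinant formula for K from the metric derivatives:
M1 = [[-E_yy/2 + F_xy - G_xx/2, E_x/2, F_x - E_y/2], [F_y - G_x/2, E, F], [G_y/2, F, G]] = [[14/3, 49/3, -49/3], [7/2, 53/4, -49/4], [-7/2, -49/4, 53/4]]; det M1 = 14/3
M2 = [[0, E_y/2, G_x/2], [E_y/2, E, F], [G_x/2, F, G]] = [[0, 0, 0], [0, 53/4, -49/4], [0, -49/4, 53/4]]; det M2 = 0
det M1 - det M2 = 14/3; K = 14/3 / (51/2)^2 = 56/7803


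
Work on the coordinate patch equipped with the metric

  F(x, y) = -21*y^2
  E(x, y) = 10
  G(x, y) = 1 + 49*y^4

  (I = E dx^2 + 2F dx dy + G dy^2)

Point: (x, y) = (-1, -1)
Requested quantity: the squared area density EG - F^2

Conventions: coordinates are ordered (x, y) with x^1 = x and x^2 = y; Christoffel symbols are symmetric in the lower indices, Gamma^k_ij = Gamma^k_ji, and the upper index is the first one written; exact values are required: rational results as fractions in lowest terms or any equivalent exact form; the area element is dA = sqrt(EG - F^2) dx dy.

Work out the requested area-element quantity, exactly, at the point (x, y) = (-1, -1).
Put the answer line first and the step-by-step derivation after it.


Answer: EG - F^2 = 59

E = 10, F = -21, G = 50; EG - F^2 = 59
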